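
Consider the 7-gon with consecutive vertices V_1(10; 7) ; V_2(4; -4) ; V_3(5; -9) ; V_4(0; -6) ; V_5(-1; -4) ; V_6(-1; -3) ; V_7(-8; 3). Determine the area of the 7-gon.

117

Apply the shoelace (surveyor's) formula: 2A = Σ (x_i·y_{i+1} − x_{i+1}·y_i), indices taken mod 7.
Σ = (-68) + (-16) + (-30) + (-6) + (-1) + (-27) + (-86) = -234
Area = |Σ|/2 = 117.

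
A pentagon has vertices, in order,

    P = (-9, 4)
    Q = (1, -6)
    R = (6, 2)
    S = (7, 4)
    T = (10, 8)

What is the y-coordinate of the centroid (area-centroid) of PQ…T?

Apply Gauss's area formula. First the cross-terms c_i = x_i·y_{i+1} − x_{i+1}·y_i:
  50, 38, 10, 16, 112  ⇒  2A = 226, A = 113.
Then Σ (y_i + y_{i+1})·c_i = 1344, so ȳ = 1344 / (6·113) = 224/113.

224/113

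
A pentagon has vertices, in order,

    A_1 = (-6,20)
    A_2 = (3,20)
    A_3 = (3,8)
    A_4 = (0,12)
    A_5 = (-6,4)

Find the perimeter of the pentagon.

52

|A_1A_2| = √((9)² + (0)²) = √81 = 9
|A_2A_3| = √((0)² + (-12)²) = √144 = 12
|A_3A_4| = √((-3)² + (4)²) = √25 = 5
|A_4A_5| = √((-6)² + (-8)²) = √100 = 10
|A_5A_1| = √((0)² + (16)²) = √256 = 16
Perimeter = 9 + 12 + 5 + 10 + 16 = 52.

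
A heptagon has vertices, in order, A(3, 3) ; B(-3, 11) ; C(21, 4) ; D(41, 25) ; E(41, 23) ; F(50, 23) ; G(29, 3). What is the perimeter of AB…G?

130

|AB| = √((-6)² + (8)²) = √100 = 10
|BC| = √((24)² + (-7)²) = √625 = 25
|CD| = √((20)² + (21)²) = √841 = 29
|DE| = √((0)² + (-2)²) = √4 = 2
|EF| = √((9)² + (0)²) = √81 = 9
|FG| = √((-21)² + (-20)²) = √841 = 29
|GA| = √((-26)² + (0)²) = √676 = 26
Perimeter = 10 + 25 + 29 + 2 + 9 + 29 + 26 = 130.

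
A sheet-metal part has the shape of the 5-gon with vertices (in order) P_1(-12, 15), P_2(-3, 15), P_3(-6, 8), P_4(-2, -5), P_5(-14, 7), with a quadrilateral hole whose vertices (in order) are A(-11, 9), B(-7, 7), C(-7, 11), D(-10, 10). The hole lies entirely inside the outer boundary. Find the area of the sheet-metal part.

Outer boundary:
Apply Gauss's area formula: 2A = Σ (x_i·y_{i+1} − x_{i+1}·y_i), indices taken mod 5.
Σ = (-135) + (66) + (46) + (-84) + (-126) = -233
Area = |Σ|/2 = 116.5.
Hole:
Apply Gauss's area formula: 2A = Σ (x_i·y_{i+1} − x_{i+1}·y_i), indices taken mod 4.
A→B: (-11)(7) − (-7)(9) = -14
B→C: (-7)(11) − (-7)(7) = -28
C→D: (-7)(10) − (-10)(11) = 40
D→A: (-10)(9) − (-11)(10) = 20
Σ = 18
Area = |Σ|/2 = 9.
Net area = 116.5 − 9 = 107.5.

107.5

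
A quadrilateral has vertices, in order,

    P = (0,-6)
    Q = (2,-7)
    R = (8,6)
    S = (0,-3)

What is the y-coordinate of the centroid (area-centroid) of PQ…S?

Apply the shoelace formula. First the cross-terms c_i = x_i·y_{i+1} − x_{i+1}·y_i:
  12, 68, -24, 0  ⇒  2A = 56, A = 28.
Then Σ (y_i + y_{i+1})·c_i = -296, so ȳ = -296 / (6·28) = -37/21.

-37/21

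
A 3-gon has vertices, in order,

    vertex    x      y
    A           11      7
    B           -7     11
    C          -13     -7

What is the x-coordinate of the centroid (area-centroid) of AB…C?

-3

Apply the shoelace (surveyor's) formula. First the cross-terms c_i = x_i·y_{i+1} − x_{i+1}·y_i:
  170, 192, -14  ⇒  2A = 348, A = 174.
Then Σ (x_i + x_{i+1})·c_i = -3132, so x̄ = -3132 / (6·174) = -3.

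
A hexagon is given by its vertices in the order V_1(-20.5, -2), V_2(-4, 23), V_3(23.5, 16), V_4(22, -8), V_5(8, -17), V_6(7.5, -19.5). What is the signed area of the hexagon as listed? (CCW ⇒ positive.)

-1188.625

V_1→V_2: (-20.5)(23) − (-4)(-2) = -479.5
V_2→V_3: (-4)(16) − (23.5)(23) = -604.5
V_3→V_4: (23.5)(-8) − (22)(16) = -540
V_4→V_5: (22)(-17) − (8)(-8) = -310
V_5→V_6: (8)(-19.5) − (7.5)(-17) = -28.5
V_6→V_1: (7.5)(-2) − (-20.5)(-19.5) = -414.75
Σ = -2377.25
Signed area = Σ/2 = -1188.625 (negative ⇒ clockwise traversal).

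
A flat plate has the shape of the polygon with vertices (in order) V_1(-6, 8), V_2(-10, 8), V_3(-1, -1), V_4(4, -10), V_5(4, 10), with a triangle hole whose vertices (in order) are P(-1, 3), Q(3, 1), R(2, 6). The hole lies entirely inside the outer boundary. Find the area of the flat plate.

109

Outer boundary:
Apply the shoelace (surveyor's) formula: 2A = Σ (x_i·y_{i+1} − x_{i+1}·y_i), indices taken mod 5.
Cross-terms: 32, 18, 14, 80, 92  ⇒  Σ = 236
Area = |Σ|/2 = 118.
Hole:
Apply Gauss's area formula: 2A = Σ (x_i·y_{i+1} − x_{i+1}·y_i), indices taken mod 3.
Σ = (-10) + (16) + (12) = 18
Area = |Σ|/2 = 9.
Net area = 118 − 9 = 109.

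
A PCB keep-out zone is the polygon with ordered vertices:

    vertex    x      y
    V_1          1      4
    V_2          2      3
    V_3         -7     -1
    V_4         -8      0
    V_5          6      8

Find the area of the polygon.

V_1→V_2: (1)(3) − (2)(4) = -5
V_2→V_3: (2)(-1) − (-7)(3) = 19
V_3→V_4: (-7)(0) − (-8)(-1) = -8
V_4→V_5: (-8)(8) − (6)(0) = -64
V_5→V_1: (6)(4) − (1)(8) = 16
Σ = -42
Area = |Σ|/2 = 21.

21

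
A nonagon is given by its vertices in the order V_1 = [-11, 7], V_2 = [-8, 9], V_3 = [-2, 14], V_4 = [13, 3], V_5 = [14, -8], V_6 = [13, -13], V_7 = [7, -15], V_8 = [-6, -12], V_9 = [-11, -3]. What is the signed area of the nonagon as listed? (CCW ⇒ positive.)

Σ = (-43) + (-94) + (-188) + (-146) + (-78) + (-104) + (-174) + (-114) + (-110) = -1051
Signed area = Σ/2 = -525.5 (negative ⇒ clockwise traversal).

-525.5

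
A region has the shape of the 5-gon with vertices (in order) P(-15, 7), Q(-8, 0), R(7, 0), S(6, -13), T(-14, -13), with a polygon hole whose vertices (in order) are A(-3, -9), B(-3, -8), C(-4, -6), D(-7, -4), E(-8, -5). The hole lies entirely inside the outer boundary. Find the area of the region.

285.5

Outer boundary:
P→Q: (-15)(0) − (-8)(7) = 56
Q→R: (-8)(0) − (7)(0) = 0
R→S: (7)(-13) − (6)(0) = -91
S→T: (6)(-13) − (-14)(-13) = -260
T→P: (-14)(7) − (-15)(-13) = -293
Σ = -588
Area = |Σ|/2 = 294.
Hole:
Apply the shoelace formula: 2A = Σ (x_i·y_{i+1} − x_{i+1}·y_i), indices taken mod 5.
Cross-terms: -3, -14, -26, 3, 57  ⇒  Σ = 17
Area = |Σ|/2 = 8.5.
Net area = 294 − 8.5 = 285.5.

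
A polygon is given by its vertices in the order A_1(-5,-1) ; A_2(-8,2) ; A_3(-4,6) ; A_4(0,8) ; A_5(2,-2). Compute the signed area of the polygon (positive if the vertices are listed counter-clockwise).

-59

Apply Gauss's area formula: 2A = Σ (x_i·y_{i+1} − x_{i+1}·y_i), indices taken mod 5.
Σ = (-18) + (-40) + (-32) + (-16) + (-12) = -118
Signed area = Σ/2 = -59 (negative ⇒ clockwise traversal).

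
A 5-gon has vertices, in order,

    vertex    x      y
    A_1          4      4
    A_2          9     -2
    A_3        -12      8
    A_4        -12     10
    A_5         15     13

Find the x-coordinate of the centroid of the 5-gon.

Apply the surveyor's formula. First the cross-terms c_i = x_i·y_{i+1} − x_{i+1}·y_i:
  -44, 48, -24, -306, 8  ⇒  2A = -318, A = -159.
Then Σ (x_i + x_{i+1})·c_i = -906, so x̄ = -906 / (6·(-159)) = 151/159.

151/159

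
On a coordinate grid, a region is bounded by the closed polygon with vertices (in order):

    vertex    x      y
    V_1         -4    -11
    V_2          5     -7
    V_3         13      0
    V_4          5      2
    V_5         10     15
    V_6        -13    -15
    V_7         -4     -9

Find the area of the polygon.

182.5

Σ = (83) + (91) + (26) + (55) + (45) + (57) + (8) = 365
Area = |Σ|/2 = 182.5.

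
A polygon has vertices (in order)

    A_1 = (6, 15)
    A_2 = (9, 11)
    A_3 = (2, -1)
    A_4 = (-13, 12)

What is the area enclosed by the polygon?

178

Cross-terms: -69, -31, 11, -267  ⇒  Σ = -356
Area = |Σ|/2 = 178.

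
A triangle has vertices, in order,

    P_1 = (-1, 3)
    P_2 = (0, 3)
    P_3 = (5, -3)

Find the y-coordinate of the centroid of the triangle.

Apply the shoelace formula. First the cross-terms c_i = x_i·y_{i+1} − x_{i+1}·y_i:
  -3, -15, 12  ⇒  2A = -6, A = -3.
Then Σ (y_i + y_{i+1})·c_i = -18, so ȳ = -18 / (6·(-3)) = 1.

1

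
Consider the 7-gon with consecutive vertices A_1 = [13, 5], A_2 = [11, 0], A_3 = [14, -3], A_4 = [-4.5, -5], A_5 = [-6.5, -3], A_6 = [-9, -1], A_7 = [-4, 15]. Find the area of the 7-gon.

282.5

Apply the shoelace formula: 2A = Σ (x_i·y_{i+1} − x_{i+1}·y_i), indices taken mod 7.
Σ = (-55) + (-33) + (-83.5) + (-19) + (-20.5) + (-139) + (-215) = -565
Area = |Σ|/2 = 282.5.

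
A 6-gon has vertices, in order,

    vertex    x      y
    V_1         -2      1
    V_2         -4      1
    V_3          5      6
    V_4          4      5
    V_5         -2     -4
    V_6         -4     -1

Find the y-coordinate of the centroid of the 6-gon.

31/39

Apply the surveyor's formula. First the cross-terms c_i = x_i·y_{i+1} − x_{i+1}·y_i:
  2, -29, 1, -6, -14, -6  ⇒  2A = -52, A = -26.
Then Σ (y_i + y_{i+1})·c_i = -124, so ȳ = -124 / (6·(-26)) = 31/39.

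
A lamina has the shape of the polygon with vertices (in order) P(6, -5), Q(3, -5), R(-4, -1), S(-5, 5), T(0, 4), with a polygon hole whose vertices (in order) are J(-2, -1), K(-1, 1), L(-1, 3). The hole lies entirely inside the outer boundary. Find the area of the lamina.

Outer boundary:
Apply the shoelace (surveyor's) formula: 2A = Σ (x_i·y_{i+1} − x_{i+1}·y_i), indices taken mod 5.
Σ = (-15) + (-23) + (-25) + (-20) + (-24) = -107
Area = |Σ|/2 = 53.5.
Hole:
Apply the shoelace formula: 2A = Σ (x_i·y_{i+1} − x_{i+1}·y_i), indices taken mod 3.
Cross-terms: -3, -2, 7  ⇒  Σ = 2
Area = |Σ|/2 = 1.
Net area = 53.5 − 1 = 52.5.

52.5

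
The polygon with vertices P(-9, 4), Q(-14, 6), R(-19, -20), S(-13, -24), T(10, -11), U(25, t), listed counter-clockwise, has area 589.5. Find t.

-9

Write out the shoelace sum; only the two edges meeting at U involve t:
2·Area = [(10·t − 25·(-11)) + (25·4 − (-9)·t)] + 975
       = 19·t + 1350 = 1179
⇒ t = -9.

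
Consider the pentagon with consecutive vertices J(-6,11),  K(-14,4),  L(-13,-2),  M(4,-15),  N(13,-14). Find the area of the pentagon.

Σ = (130) + (80) + (203) + (139) + (59) = 611
Area = |Σ|/2 = 305.5.

305.5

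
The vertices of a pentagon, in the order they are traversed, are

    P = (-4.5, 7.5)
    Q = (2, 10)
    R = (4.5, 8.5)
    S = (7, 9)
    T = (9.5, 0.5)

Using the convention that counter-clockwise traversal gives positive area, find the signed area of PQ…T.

-57.75

P→Q: (-4.5)(10) − (2)(7.5) = -60
Q→R: (2)(8.5) − (4.5)(10) = -28
R→S: (4.5)(9) − (7)(8.5) = -19
S→T: (7)(0.5) − (9.5)(9) = -82
T→P: (9.5)(7.5) − (-4.5)(0.5) = 73.5
Σ = -115.5
Signed area = Σ/2 = -57.75 (negative ⇒ clockwise traversal).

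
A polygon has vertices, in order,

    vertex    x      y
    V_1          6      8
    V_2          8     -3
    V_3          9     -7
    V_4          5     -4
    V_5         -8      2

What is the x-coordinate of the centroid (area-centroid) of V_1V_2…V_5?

Apply Gauss's area formula. First the cross-terms c_i = x_i·y_{i+1} − x_{i+1}·y_i:
  -82, -29, -1, -22, -76  ⇒  2A = -210, A = -105.
Then Σ (x_i + x_{i+1})·c_i = -1437, so x̄ = -1437 / (6·(-105)) = 479/210.

479/210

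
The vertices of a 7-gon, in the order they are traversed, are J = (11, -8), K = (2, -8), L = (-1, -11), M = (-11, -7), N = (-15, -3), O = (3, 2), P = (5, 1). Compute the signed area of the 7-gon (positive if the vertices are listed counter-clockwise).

Σ = (-72) + (-30) + (-114) + (-72) + (-21) + (-7) + (-51) = -367
Signed area = Σ/2 = -183.5 (negative ⇒ clockwise traversal).

-183.5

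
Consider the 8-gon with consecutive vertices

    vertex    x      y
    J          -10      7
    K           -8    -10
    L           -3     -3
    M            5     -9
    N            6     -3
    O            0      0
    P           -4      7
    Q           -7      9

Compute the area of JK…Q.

Apply the shoelace (surveyor's) formula: 2A = Σ (x_i·y_{i+1} − x_{i+1}·y_i), indices taken mod 8.
J→K: (-10)(-10) − (-8)(7) = 156
K→L: (-8)(-3) − (-3)(-10) = -6
L→M: (-3)(-9) − (5)(-3) = 42
M→N: (5)(-3) − (6)(-9) = 39
N→O: (6)(0) − (0)(-3) = 0
O→P: (0)(7) − (-4)(0) = 0
P→Q: (-4)(9) − (-7)(7) = 13
Q→J: (-7)(7) − (-10)(9) = 41
Σ = 285
Area = |Σ|/2 = 142.5.

142.5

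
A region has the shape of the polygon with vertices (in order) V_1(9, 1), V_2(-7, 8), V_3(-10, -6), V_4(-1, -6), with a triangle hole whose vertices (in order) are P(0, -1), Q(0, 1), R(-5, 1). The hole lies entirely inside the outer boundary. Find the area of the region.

149

Outer boundary:
Σ = (79) + (122) + (54) + (53) = 308
Area = |Σ|/2 = 154.
Hole:
Apply the surveyor's formula: 2A = Σ (x_i·y_{i+1} − x_{i+1}·y_i), indices taken mod 3.
Σ = (0) + (5) + (5) = 10
Area = |Σ|/2 = 5.
Net area = 154 − 5 = 149.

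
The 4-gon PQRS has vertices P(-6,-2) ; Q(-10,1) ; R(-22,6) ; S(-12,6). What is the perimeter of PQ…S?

38

|PQ| = √((-4)² + (3)²) = √25 = 5
|QR| = √((-12)² + (5)²) = √169 = 13
|RS| = √((10)² + (0)²) = √100 = 10
|SP| = √((6)² + (-8)²) = √100 = 10
Perimeter = 5 + 13 + 10 + 10 = 38.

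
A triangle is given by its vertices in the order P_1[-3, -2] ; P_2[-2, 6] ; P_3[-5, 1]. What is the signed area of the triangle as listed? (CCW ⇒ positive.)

Apply the shoelace formula: 2A = Σ (x_i·y_{i+1} − x_{i+1}·y_i), indices taken mod 3.
Cross-terms: -22, 28, 13  ⇒  Σ = 19
Signed area = Σ/2 = 9.5 (positive ⇒ counter-clockwise traversal).

9.5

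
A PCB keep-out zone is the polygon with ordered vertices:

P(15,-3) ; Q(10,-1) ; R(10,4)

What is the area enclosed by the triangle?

Apply the surveyor's formula: 2A = Σ (x_i·y_{i+1} − x_{i+1}·y_i), indices taken mod 3.
P→Q: (15)(-1) − (10)(-3) = 15
Q→R: (10)(4) − (10)(-1) = 50
R→P: (10)(-3) − (15)(4) = -90
Σ = -25
Area = |Σ|/2 = 12.5.

12.5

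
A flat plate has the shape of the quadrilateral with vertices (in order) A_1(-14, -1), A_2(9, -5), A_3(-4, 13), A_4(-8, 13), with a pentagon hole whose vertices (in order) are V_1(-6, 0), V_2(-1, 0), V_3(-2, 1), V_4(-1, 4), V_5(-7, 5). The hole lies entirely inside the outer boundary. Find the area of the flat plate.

186.5

Outer boundary:
Cross-terms: 79, 97, 52, 190  ⇒  Σ = 418
Area = |Σ|/2 = 209.
Hole:
Apply Gauss's area formula: 2A = Σ (x_i·y_{i+1} − x_{i+1}·y_i), indices taken mod 5.
Cross-terms: 0, -1, -7, 23, 30  ⇒  Σ = 45
Area = |Σ|/2 = 22.5.
Net area = 209 − 22.5 = 186.5.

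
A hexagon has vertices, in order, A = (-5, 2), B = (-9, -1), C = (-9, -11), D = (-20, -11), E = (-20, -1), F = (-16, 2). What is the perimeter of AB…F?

|AB| = √((-4)² + (-3)²) = √25 = 5
|BC| = √((0)² + (-10)²) = √100 = 10
|CD| = √((-11)² + (0)²) = √121 = 11
|DE| = √((0)² + (10)²) = √100 = 10
|EF| = √((4)² + (3)²) = √25 = 5
|FA| = √((11)² + (0)²) = √121 = 11
Perimeter = 5 + 10 + 11 + 10 + 5 + 11 = 52.

52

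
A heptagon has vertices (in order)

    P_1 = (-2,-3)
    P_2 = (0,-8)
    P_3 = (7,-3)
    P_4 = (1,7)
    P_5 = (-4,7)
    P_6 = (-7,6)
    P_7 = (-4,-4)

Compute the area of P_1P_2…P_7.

Σ = (16) + (56) + (52) + (35) + (25) + (52) + (4) = 240
Area = |Σ|/2 = 120.

120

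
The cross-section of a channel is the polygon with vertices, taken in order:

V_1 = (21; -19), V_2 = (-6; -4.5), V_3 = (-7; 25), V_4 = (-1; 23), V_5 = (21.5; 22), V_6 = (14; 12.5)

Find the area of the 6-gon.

805.125

Apply the surveyor's formula: 2A = Σ (x_i·y_{i+1} − x_{i+1}·y_i), indices taken mod 6.
Σ = (-208.5) + (-181.5) + (-136) + (-516.5) + (-39.25) + (-528.5) = -1610.25
Area = |Σ|/2 = 805.125.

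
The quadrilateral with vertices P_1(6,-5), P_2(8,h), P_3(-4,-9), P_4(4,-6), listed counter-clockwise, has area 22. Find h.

0

Write out the shoelace sum; only the two edges meeting at P_2 involve h:
2·Area = [(6·h − 8·(-5)) + (8·(-9) − (-4)·h)] + 76
       = 10·h + 44 = 44
⇒ h = 0.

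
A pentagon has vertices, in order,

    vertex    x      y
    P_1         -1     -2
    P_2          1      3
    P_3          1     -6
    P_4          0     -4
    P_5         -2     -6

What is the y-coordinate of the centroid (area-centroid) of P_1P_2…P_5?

-2.25

Apply the shoelace (surveyor's) formula. First the cross-terms c_i = x_i·y_{i+1} − x_{i+1}·y_i:
  -1, -9, -4, -8, -2  ⇒  2A = -24, A = -12.
Then Σ (y_i + y_{i+1})·c_i = 162, so ȳ = 162 / (6·(-12)) = -2.25.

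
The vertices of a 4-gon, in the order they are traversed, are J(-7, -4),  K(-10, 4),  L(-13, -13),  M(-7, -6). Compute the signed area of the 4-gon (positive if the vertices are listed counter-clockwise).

43.5

Apply Gauss's area formula: 2A = Σ (x_i·y_{i+1} − x_{i+1}·y_i), indices taken mod 4.
Cross-terms: -68, 182, -13, -14  ⇒  Σ = 87
Signed area = Σ/2 = 43.5 (positive ⇒ counter-clockwise traversal).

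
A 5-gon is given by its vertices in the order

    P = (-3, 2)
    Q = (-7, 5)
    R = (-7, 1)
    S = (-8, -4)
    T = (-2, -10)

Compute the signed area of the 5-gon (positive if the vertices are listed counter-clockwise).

50.5

Apply the surveyor's formula: 2A = Σ (x_i·y_{i+1} − x_{i+1}·y_i), indices taken mod 5.
Σ = (-1) + (28) + (36) + (72) + (-34) = 101
Signed area = Σ/2 = 50.5 (positive ⇒ counter-clockwise traversal).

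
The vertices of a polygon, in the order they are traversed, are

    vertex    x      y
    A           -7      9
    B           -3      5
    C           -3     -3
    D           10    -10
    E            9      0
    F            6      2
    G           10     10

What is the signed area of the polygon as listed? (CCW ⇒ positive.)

Σ = (-8) + (24) + (60) + (90) + (18) + (40) + (160) = 384
Signed area = Σ/2 = 192 (positive ⇒ counter-clockwise traversal).

192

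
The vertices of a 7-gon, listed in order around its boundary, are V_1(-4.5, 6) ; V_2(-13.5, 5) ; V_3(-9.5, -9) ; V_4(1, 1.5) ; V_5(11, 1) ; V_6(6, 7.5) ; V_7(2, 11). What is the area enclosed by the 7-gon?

Σ = (58.5) + (169) + (-5.25) + (-15.5) + (76.5) + (51) + (61.5) = 395.75
Area = |Σ|/2 = 197.875.

197.875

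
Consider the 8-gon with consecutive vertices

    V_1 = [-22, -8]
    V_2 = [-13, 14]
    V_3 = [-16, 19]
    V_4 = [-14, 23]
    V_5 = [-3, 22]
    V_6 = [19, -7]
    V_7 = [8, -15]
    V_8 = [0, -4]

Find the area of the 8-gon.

761

Apply the shoelace (surveyor's) formula: 2A = Σ (x_i·y_{i+1} − x_{i+1}·y_i), indices taken mod 8.
Cross-terms: -412, -23, -102, -239, -397, -229, -32, -88  ⇒  Σ = -1522
Area = |Σ|/2 = 761.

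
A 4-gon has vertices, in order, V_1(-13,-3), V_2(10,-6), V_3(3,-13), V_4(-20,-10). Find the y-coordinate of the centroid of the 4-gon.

Apply Gauss's area formula. First the cross-terms c_i = x_i·y_{i+1} − x_{i+1}·y_i:
  108, -112, -290, -70  ⇒  2A = -364, A = -182.
Then Σ (y_i + y_{i+1})·c_i = 8736, so ȳ = 8736 / (6·(-182)) = -8.

-8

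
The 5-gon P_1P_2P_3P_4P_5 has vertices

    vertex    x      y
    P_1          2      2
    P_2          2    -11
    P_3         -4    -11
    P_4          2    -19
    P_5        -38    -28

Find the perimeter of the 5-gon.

120

|P_1P_2| = √((0)² + (-13)²) = √169 = 13
|P_2P_3| = √((-6)² + (0)²) = √36 = 6
|P_3P_4| = √((6)² + (-8)²) = √100 = 10
|P_4P_5| = √((-40)² + (-9)²) = √1681 = 41
|P_5P_1| = √((40)² + (30)²) = √2500 = 50
Perimeter = 13 + 6 + 10 + 41 + 50 = 120.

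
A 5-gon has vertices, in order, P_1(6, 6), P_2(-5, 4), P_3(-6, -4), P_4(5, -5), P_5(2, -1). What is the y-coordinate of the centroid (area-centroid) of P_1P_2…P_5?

50/171

Apply Gauss's area formula. First the cross-terms c_i = x_i·y_{i+1} − x_{i+1}·y_i:
  54, 44, 50, 5, 18  ⇒  2A = 171, A = 85.5.
Then Σ (y_i + y_{i+1})·c_i = 150, so ȳ = 150 / (6·85.5) = 50/171.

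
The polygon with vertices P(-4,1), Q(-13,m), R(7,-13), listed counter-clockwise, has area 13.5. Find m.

The doubled signed area Σ (x_i y_{i+1} − x_{i+1} y_i) is linear in m.
With m=0 it equals 137; the coefficient of m is -11 (from the two edges through Q).
So -11·m + 137 = 2·13.5 = 27 ⇒ m = 10.

10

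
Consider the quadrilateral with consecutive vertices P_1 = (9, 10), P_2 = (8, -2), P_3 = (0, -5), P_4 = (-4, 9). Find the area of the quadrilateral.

Apply the shoelace (surveyor's) formula: 2A = Σ (x_i·y_{i+1} − x_{i+1}·y_i), indices taken mod 4.
Σ = (-98) + (-40) + (-20) + (-121) = -279
Area = |Σ|/2 = 139.5.

139.5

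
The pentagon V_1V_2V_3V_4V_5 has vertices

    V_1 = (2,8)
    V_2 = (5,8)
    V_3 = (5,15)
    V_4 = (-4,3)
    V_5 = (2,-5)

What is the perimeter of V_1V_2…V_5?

48

|V_1V_2| = √((3)² + (0)²) = √9 = 3
|V_2V_3| = √((0)² + (7)²) = √49 = 7
|V_3V_4| = √((-9)² + (-12)²) = √225 = 15
|V_4V_5| = √((6)² + (-8)²) = √100 = 10
|V_5V_1| = √((0)² + (13)²) = √169 = 13
Perimeter = 3 + 7 + 15 + 10 + 13 = 48.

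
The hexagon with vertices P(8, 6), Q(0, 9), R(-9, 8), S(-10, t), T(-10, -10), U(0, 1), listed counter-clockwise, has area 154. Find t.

-7

The doubled signed area Σ (x_i y_{i+1} − x_{i+1} y_i) is linear in t.
With t=0 it equals 315; the coefficient of t is 1 (from the two edges through S).
So 1·t + 315 = 2·154 = 308 ⇒ t = -7.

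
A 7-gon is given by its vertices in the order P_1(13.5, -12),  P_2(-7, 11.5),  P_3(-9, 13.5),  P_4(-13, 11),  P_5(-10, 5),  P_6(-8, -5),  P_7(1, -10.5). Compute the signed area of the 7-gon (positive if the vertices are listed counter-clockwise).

Apply Gauss's area formula: 2A = Σ (x_i·y_{i+1} − x_{i+1}·y_i), indices taken mod 7.
Cross-terms: 71.25, 9, 76.5, 45, 90, 89, 129.75  ⇒  Σ = 510.5
Signed area = Σ/2 = 255.25 (positive ⇒ counter-clockwise traversal).

255.25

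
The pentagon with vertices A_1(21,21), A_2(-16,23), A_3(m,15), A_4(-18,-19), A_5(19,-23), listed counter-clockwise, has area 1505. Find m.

-12

Write out the shoelace sum; only the two edges meeting at A_3 involve m:
2·Area = [((-16)·15 − m·23) + (m·(-19) − (-18)·15)] + 2476
       = -42·m + 2506 = 3010
⇒ m = -12.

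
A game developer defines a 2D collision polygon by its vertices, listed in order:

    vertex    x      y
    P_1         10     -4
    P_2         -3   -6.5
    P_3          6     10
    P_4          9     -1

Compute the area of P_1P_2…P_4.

Cross-terms: -77, 9, -96, -26  ⇒  Σ = -190
Area = |Σ|/2 = 95.

95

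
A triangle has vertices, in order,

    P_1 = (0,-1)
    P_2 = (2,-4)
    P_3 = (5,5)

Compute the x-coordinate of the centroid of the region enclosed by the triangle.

Apply the shoelace (surveyor's) formula. First the cross-terms c_i = x_i·y_{i+1} − x_{i+1}·y_i:
  2, 30, -5  ⇒  2A = 27, A = 13.5.
Then Σ (x_i + x_{i+1})·c_i = 189, so x̄ = 189 / (6·13.5) = 7/3.

7/3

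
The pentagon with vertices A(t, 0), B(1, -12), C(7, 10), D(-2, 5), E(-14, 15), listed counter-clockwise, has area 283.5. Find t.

-14

The doubled signed area Σ (x_i y_{i+1} − x_{i+1} y_i) is linear in t.
With t=0 it equals 189; the coefficient of t is -27 (from the two edges through A).
So -27·t + 189 = 2·283.5 = 567 ⇒ t = -14.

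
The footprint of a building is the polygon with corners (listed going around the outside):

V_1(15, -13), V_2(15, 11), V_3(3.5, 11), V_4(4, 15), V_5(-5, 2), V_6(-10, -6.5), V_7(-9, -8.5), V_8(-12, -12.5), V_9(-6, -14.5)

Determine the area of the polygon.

531

V_1→V_2: (15)(11) − (15)(-13) = 360
V_2→V_3: (15)(11) − (3.5)(11) = 126.5
V_3→V_4: (3.5)(15) − (4)(11) = 8.5
V_4→V_5: (4)(2) − (-5)(15) = 83
V_5→V_6: (-5)(-6.5) − (-10)(2) = 52.5
V_6→V_7: (-10)(-8.5) − (-9)(-6.5) = 26.5
V_7→V_8: (-9)(-12.5) − (-12)(-8.5) = 10.5
V_8→V_9: (-12)(-14.5) − (-6)(-12.5) = 99
V_9→V_1: (-6)(-13) − (15)(-14.5) = 295.5
Σ = 1062
Area = |Σ|/2 = 531.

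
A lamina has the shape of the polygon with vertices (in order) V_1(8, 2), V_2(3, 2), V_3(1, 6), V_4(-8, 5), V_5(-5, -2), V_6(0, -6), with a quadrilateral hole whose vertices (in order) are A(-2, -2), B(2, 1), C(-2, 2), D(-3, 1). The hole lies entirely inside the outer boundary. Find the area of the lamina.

89

Outer boundary:
Cross-terms: 10, 16, 53, 41, 30, 48  ⇒  Σ = 198
Area = |Σ|/2 = 99.
Hole:
Apply the shoelace formula: 2A = Σ (x_i·y_{i+1} − x_{i+1}·y_i), indices taken mod 4.
A→B: (-2)(1) − (2)(-2) = 2
B→C: (2)(2) − (-2)(1) = 6
C→D: (-2)(1) − (-3)(2) = 4
D→A: (-3)(-2) − (-2)(1) = 8
Σ = 20
Area = |Σ|/2 = 10.
Net area = 99 − 10 = 89.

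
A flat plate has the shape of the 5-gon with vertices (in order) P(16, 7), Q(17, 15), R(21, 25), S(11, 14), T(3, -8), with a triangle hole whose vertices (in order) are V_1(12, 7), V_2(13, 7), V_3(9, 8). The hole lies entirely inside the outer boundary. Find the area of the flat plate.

134

Outer boundary:
Apply the shoelace (surveyor's) formula: 2A = Σ (x_i·y_{i+1} − x_{i+1}·y_i), indices taken mod 5.
Σ = (121) + (110) + (19) + (-130) + (149) = 269
Area = |Σ|/2 = 134.5.
Hole:
Apply the shoelace formula: 2A = Σ (x_i·y_{i+1} − x_{i+1}·y_i), indices taken mod 3.
Σ = (-7) + (41) + (-33) = 1
Area = |Σ|/2 = 0.5.
Net area = 134.5 − 0.5 = 134.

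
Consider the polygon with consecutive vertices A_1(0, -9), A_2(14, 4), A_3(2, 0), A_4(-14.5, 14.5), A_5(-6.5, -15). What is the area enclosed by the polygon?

A_1→A_2: (0)(4) − (14)(-9) = 126
A_2→A_3: (14)(0) − (2)(4) = -8
A_3→A_4: (2)(14.5) − (-14.5)(0) = 29
A_4→A_5: (-14.5)(-15) − (-6.5)(14.5) = 311.75
A_5→A_1: (-6.5)(-9) − (0)(-15) = 58.5
Σ = 517.25
Area = |Σ|/2 = 258.625.

258.625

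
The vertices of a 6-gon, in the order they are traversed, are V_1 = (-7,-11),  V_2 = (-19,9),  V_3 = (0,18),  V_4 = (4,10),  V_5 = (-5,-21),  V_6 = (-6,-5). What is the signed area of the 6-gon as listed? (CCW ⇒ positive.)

-395

Σ = (-272) + (-342) + (-72) + (-34) + (-101) + (31) = -790
Signed area = Σ/2 = -395 (negative ⇒ clockwise traversal).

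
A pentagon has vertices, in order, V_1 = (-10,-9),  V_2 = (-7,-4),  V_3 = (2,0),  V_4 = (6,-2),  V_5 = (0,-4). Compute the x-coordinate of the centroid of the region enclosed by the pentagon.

Apply the shoelace (surveyor's) formula. First the cross-terms c_i = x_i·y_{i+1} − x_{i+1}·y_i:
  -23, 8, -4, -24, -40  ⇒  2A = -83, A = -41.5.
Then Σ (x_i + x_{i+1})·c_i = 575, so x̄ = 575 / (6·(-41.5)) = -575/249.

-575/249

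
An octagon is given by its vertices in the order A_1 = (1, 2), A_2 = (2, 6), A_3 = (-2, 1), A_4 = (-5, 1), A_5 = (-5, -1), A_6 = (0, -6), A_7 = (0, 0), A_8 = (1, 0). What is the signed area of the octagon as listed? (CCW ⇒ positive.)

30.5

Apply the shoelace (surveyor's) formula: 2A = Σ (x_i·y_{i+1} − x_{i+1}·y_i), indices taken mod 8.
Cross-terms: 2, 14, 3, 10, 30, 0, 0, 2  ⇒  Σ = 61
Signed area = Σ/2 = 30.5 (positive ⇒ counter-clockwise traversal).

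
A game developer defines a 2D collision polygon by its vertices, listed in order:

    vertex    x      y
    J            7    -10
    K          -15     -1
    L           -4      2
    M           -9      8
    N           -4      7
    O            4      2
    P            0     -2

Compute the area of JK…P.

Σ = (-157) + (-34) + (-14) + (-31) + (-36) + (-8) + (14) = -266
Area = |Σ|/2 = 133.

133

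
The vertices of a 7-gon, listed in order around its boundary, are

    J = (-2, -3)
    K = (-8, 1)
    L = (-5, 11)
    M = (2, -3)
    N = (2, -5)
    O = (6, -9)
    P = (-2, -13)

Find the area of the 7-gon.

Apply the surveyor's formula: 2A = Σ (x_i·y_{i+1} − x_{i+1}·y_i), indices taken mod 7.
Σ = (-26) + (-83) + (-7) + (-4) + (12) + (-96) + (-20) = -224
Area = |Σ|/2 = 112.

112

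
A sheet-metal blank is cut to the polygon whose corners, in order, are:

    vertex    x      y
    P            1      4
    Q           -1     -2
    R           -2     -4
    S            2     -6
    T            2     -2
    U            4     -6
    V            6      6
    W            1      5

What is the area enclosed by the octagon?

Apply the shoelace (surveyor's) formula: 2A = Σ (x_i·y_{i+1} − x_{i+1}·y_i), indices taken mod 8.
Σ = (2) + (0) + (20) + (8) + (-4) + (60) + (24) + (-1) = 109
Area = |Σ|/2 = 54.5.

54.5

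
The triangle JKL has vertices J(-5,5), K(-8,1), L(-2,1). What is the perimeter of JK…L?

|JK| = √((-3)² + (-4)²) = √25 = 5
|KL| = √((6)² + (0)²) = √36 = 6
|LJ| = √((-3)² + (4)²) = √25 = 5
Perimeter = 5 + 6 + 5 = 16.

16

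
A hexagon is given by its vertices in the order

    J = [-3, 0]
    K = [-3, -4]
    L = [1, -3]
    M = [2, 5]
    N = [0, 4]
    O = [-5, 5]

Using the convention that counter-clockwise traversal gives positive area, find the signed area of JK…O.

39.5

Apply Gauss's area formula: 2A = Σ (x_i·y_{i+1} − x_{i+1}·y_i), indices taken mod 6.
Cross-terms: 12, 13, 11, 8, 20, 15  ⇒  Σ = 79
Signed area = Σ/2 = 39.5 (positive ⇒ counter-clockwise traversal).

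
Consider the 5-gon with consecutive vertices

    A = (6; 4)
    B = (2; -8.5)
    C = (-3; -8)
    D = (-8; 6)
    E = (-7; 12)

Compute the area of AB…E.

A→B: (6)(-8.5) − (2)(4) = -59
B→C: (2)(-8) − (-3)(-8.5) = -41.5
C→D: (-3)(6) − (-8)(-8) = -82
D→E: (-8)(12) − (-7)(6) = -54
E→A: (-7)(4) − (6)(12) = -100
Σ = -336.5
Area = |Σ|/2 = 168.25.

168.25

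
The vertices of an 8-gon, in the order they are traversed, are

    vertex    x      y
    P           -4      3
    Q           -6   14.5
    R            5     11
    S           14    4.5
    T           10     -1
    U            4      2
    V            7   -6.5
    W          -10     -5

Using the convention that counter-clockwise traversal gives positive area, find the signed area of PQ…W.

Apply the surveyor's formula: 2A = Σ (x_i·y_{i+1} − x_{i+1}·y_i), indices taken mod 8.
Σ = (-40) + (-138.5) + (-131.5) + (-59) + (24) + (-40) + (-100) + (-50) = -535
Signed area = Σ/2 = -267.5 (negative ⇒ clockwise traversal).

-267.5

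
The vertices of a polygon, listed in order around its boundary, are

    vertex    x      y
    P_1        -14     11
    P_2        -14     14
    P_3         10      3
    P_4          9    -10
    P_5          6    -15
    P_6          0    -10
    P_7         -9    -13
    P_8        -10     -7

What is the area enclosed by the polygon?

Apply the surveyor's formula: 2A = Σ (x_i·y_{i+1} − x_{i+1}·y_i), indices taken mod 8.
P_1→P_2: (-14)(14) − (-14)(11) = -42
P_2→P_3: (-14)(3) − (10)(14) = -182
P_3→P_4: (10)(-10) − (9)(3) = -127
P_4→P_5: (9)(-15) − (6)(-10) = -75
P_5→P_6: (6)(-10) − (0)(-15) = -60
P_6→P_7: (0)(-13) − (-9)(-10) = -90
P_7→P_8: (-9)(-7) − (-10)(-13) = -67
P_8→P_1: (-10)(11) − (-14)(-7) = -208
Σ = -851
Area = |Σ|/2 = 425.5.

425.5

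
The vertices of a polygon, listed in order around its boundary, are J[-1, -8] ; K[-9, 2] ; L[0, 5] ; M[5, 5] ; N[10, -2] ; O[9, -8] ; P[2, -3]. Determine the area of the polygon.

Σ = (-74) + (-45) + (-25) + (-60) + (-62) + (-11) + (-19) = -296
Area = |Σ|/2 = 148.

148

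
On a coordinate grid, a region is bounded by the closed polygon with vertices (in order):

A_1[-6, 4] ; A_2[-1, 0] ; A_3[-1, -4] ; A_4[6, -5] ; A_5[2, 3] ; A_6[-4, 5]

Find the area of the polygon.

50.5

Apply the shoelace (surveyor's) formula: 2A = Σ (x_i·y_{i+1} − x_{i+1}·y_i), indices taken mod 6.
Σ = (4) + (4) + (29) + (28) + (22) + (14) = 101
Area = |Σ|/2 = 50.5.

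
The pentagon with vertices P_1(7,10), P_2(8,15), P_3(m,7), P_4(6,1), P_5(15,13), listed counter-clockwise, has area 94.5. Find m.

-2

Write out the shoelace sum; only the two edges meeting at P_3 involve m:
2·Area = [(8·7 − m·15) + (m·1 − 6·7)] + 147
       = -14·m + 161 = 189
⇒ m = -2.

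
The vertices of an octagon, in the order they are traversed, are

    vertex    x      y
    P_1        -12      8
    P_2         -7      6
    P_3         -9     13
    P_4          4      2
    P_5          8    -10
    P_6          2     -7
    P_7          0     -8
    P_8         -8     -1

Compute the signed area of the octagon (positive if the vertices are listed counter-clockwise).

P_1→P_2: (-12)(6) − (-7)(8) = -16
P_2→P_3: (-7)(13) − (-9)(6) = -37
P_3→P_4: (-9)(2) − (4)(13) = -70
P_4→P_5: (4)(-10) − (8)(2) = -56
P_5→P_6: (8)(-7) − (2)(-10) = -36
P_6→P_7: (2)(-8) − (0)(-7) = -16
P_7→P_8: (0)(-1) − (-8)(-8) = -64
P_8→P_1: (-8)(8) − (-12)(-1) = -76
Σ = -371
Signed area = Σ/2 = -185.5 (negative ⇒ clockwise traversal).

-185.5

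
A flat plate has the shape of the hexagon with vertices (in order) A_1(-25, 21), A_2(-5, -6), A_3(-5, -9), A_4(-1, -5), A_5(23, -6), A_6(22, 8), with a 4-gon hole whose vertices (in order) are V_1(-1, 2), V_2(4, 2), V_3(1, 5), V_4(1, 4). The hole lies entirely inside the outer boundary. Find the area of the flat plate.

Outer boundary:
Apply the shoelace formula: 2A = Σ (x_i·y_{i+1} − x_{i+1}·y_i), indices taken mod 6.
A_1→A_2: (-25)(-6) − (-5)(21) = 255
A_2→A_3: (-5)(-9) − (-5)(-6) = 15
A_3→A_4: (-5)(-5) − (-1)(-9) = 16
A_4→A_5: (-1)(-6) − (23)(-5) = 121
A_5→A_6: (23)(8) − (22)(-6) = 316
A_6→A_1: (22)(21) − (-25)(8) = 662
Σ = 1385
Area = |Σ|/2 = 692.5.
Hole:
Cross-terms: -10, 18, -1, 6  ⇒  Σ = 13
Area = |Σ|/2 = 6.5.
Net area = 692.5 − 6.5 = 686.

686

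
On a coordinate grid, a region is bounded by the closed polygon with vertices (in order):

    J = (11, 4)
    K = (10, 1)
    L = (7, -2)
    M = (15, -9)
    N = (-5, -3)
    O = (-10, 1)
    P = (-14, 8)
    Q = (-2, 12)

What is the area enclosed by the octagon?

Apply the shoelace (surveyor's) formula: 2A = Σ (x_i·y_{i+1} − x_{i+1}·y_i), indices taken mod 8.
Σ = (-29) + (-27) + (-33) + (-90) + (-35) + (-66) + (-152) + (-140) = -572
Area = |Σ|/2 = 286.

286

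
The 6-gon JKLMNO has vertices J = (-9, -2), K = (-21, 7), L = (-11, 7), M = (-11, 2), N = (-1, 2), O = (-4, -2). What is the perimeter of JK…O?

|JK| = √((-12)² + (9)²) = √225 = 15
|KL| = √((10)² + (0)²) = √100 = 10
|LM| = √((0)² + (-5)²) = √25 = 5
|MN| = √((10)² + (0)²) = √100 = 10
|NO| = √((-3)² + (-4)²) = √25 = 5
|OJ| = √((-5)² + (0)²) = √25 = 5
Perimeter = 15 + 10 + 5 + 10 + 5 + 5 = 50.

50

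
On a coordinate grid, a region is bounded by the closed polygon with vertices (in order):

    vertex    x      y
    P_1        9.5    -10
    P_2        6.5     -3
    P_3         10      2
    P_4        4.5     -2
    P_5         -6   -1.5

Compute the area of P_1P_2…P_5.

Cross-terms: 36.5, 43, -29, -18.75, 74.25  ⇒  Σ = 106
Area = |Σ|/2 = 53.

53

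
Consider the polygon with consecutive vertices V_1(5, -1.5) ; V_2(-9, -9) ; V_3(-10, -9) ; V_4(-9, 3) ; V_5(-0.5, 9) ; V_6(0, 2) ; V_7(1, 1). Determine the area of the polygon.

133.75

Apply Gauss's area formula: 2A = Σ (x_i·y_{i+1} − x_{i+1}·y_i), indices taken mod 7.
Σ = (-58.5) + (-9) + (-111) + (-79.5) + (-1) + (-2) + (-6.5) = -267.5
Area = |Σ|/2 = 133.75.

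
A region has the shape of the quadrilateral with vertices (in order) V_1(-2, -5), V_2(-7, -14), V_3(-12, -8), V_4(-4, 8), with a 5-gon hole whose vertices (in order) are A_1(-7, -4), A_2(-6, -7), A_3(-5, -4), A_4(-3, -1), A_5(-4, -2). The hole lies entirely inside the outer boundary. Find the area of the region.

100

Outer boundary:
Apply the shoelace (surveyor's) formula: 2A = Σ (x_i·y_{i+1} − x_{i+1}·y_i), indices taken mod 4.
Cross-terms: -7, -112, -128, 36  ⇒  Σ = -211
Area = |Σ|/2 = 105.5.
Hole:
Apply the shoelace formula: 2A = Σ (x_i·y_{i+1} − x_{i+1}·y_i), indices taken mod 5.
Σ = (25) + (-11) + (-7) + (2) + (2) = 11
Area = |Σ|/2 = 5.5.
Net area = 105.5 − 5.5 = 100.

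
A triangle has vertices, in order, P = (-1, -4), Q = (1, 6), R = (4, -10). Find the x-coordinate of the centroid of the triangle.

4/3

Apply the surveyor's formula. First the cross-terms c_i = x_i·y_{i+1} − x_{i+1}·y_i:
  -2, -34, -26  ⇒  2A = -62, A = -31.
Then Σ (x_i + x_{i+1})·c_i = -248, so x̄ = -248 / (6·(-31)) = 4/3.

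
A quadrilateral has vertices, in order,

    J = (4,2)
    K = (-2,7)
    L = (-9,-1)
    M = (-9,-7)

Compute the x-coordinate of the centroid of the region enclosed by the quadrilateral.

Apply Gauss's area formula. First the cross-terms c_i = x_i·y_{i+1} − x_{i+1}·y_i:
  32, 65, 54, 10  ⇒  2A = 161, A = 80.5.
Then Σ (x_i + x_{i+1})·c_i = -1673, so x̄ = -1673 / (6·80.5) = -239/69.

-239/69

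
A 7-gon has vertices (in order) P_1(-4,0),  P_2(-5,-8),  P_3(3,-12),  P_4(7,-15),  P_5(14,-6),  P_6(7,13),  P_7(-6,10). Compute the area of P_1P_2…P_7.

Σ = (32) + (84) + (39) + (168) + (224) + (148) + (40) = 735
Area = |Σ|/2 = 367.5.

367.5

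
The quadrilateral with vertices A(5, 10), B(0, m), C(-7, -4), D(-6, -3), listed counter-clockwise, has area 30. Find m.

The doubled signed area Σ (x_i y_{i+1} − x_{i+1} y_i) is linear in m.
With m=0 it equals -48; the coefficient of m is 12 (from the two edges through B).
So 12·m + -48 = 2·30 = 60 ⇒ m = 9.

9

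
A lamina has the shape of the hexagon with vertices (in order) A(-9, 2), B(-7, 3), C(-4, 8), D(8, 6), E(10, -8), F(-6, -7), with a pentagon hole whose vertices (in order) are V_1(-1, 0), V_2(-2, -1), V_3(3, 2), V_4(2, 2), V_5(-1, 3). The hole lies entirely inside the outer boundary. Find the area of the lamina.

224.5

Outer boundary:
Σ = (-13) + (-44) + (-88) + (-124) + (-118) + (-75) = -462
Area = |Σ|/2 = 231.
Hole:
V_1→V_2: (-1)(-1) − (-2)(0) = 1
V_2→V_3: (-2)(2) − (3)(-1) = -1
V_3→V_4: (3)(2) − (2)(2) = 2
V_4→V_5: (2)(3) − (-1)(2) = 8
V_5→V_1: (-1)(0) − (-1)(3) = 3
Σ = 13
Area = |Σ|/2 = 6.5.
Net area = 231 − 6.5 = 224.5.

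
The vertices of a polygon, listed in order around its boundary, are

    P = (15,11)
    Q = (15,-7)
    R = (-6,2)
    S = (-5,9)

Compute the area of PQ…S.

258

Apply Gauss's area formula: 2A = Σ (x_i·y_{i+1} − x_{i+1}·y_i), indices taken mod 4.
Σ = (-270) + (-12) + (-44) + (-190) = -516
Area = |Σ|/2 = 258.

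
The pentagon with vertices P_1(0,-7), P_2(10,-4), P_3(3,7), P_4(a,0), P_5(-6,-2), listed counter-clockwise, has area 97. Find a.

0

The doubled signed area Σ (x_i y_{i+1} − x_{i+1} y_i) is linear in a.
With a=0 it equals 194; the coefficient of a is -9 (from the two edges through P_4).
So -9·a + 194 = 2·97 = 194 ⇒ a = 0.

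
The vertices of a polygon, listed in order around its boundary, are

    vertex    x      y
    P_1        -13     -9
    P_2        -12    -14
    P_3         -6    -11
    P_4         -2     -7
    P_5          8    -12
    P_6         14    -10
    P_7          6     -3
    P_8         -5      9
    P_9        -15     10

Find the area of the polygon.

Apply the surveyor's formula: 2A = Σ (x_i·y_{i+1} − x_{i+1}·y_i), indices taken mod 9.
P_1→P_2: (-13)(-14) − (-12)(-9) = 74
P_2→P_3: (-12)(-11) − (-6)(-14) = 48
P_3→P_4: (-6)(-7) − (-2)(-11) = 20
P_4→P_5: (-2)(-12) − (8)(-7) = 80
P_5→P_6: (8)(-10) − (14)(-12) = 88
P_6→P_7: (14)(-3) − (6)(-10) = 18
P_7→P_8: (6)(9) − (-5)(-3) = 39
P_8→P_9: (-5)(10) − (-15)(9) = 85
P_9→P_1: (-15)(-9) − (-13)(10) = 265
Σ = 717
Area = |Σ|/2 = 358.5.

358.5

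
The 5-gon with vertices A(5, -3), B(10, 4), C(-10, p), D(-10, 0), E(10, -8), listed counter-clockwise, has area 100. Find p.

The doubled signed area Σ (x_i y_{i+1} − x_{i+1} y_i) is linear in p.
With p=0 it equals 180; the coefficient of p is 20 (from the two edges through C).
So 20·p + 180 = 2·100 = 200 ⇒ p = 1.

1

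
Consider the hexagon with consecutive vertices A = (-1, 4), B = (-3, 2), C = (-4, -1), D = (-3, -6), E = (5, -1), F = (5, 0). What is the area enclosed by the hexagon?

50

Σ = (10) + (11) + (21) + (33) + (5) + (20) = 100
Area = |Σ|/2 = 50.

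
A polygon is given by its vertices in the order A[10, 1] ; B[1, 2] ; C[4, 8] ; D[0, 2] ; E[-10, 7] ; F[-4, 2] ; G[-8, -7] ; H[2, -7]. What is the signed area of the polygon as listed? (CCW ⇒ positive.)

A→B: (10)(2) − (1)(1) = 19
B→C: (1)(8) − (4)(2) = 0
C→D: (4)(2) − (0)(8) = 8
D→E: (0)(7) − (-10)(2) = 20
E→F: (-10)(2) − (-4)(7) = 8
F→G: (-4)(-7) − (-8)(2) = 44
G→H: (-8)(-7) − (2)(-7) = 70
H→A: (2)(1) − (10)(-7) = 72
Σ = 241
Signed area = Σ/2 = 120.5 (positive ⇒ counter-clockwise traversal).

120.5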